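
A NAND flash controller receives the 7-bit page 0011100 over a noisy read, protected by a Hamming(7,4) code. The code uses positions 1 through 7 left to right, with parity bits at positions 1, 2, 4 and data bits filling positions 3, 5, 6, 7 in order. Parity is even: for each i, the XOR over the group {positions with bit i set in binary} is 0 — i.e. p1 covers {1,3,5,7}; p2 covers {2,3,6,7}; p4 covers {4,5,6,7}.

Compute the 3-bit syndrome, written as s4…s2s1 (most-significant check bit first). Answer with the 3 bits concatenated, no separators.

s1 (pos 1,3,5,7): 0⊕1⊕1⊕0 = 0
s2 (pos 2,3,6,7): 0⊕1⊕0⊕0 = 1
s4 (pos 4,5,6,7): 1⊕1⊕0⊕0 = 0
Syndrome s4…s1 = 010 → error at position 2.

010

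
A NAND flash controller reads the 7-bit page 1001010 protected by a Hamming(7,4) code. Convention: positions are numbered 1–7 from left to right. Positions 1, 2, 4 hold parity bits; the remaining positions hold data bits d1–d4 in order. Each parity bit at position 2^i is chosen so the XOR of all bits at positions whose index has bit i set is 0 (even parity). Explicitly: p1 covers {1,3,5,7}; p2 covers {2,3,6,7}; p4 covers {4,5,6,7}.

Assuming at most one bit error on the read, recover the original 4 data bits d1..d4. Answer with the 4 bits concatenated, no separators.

1010

s1 (pos 1,3,5,7): 1⊕0⊕0⊕0 = 1
s2 (pos 2,3,6,7): 0⊕0⊕1⊕0 = 1
s4 (pos 4,5,6,7): 1⊕0⊕1⊕0 = 0
Syndrome s4…s1 = 011 → error at position 3.
Flip position 3: 1001010 → 1011010
Read data bits from positions 3,5,6,7: 1010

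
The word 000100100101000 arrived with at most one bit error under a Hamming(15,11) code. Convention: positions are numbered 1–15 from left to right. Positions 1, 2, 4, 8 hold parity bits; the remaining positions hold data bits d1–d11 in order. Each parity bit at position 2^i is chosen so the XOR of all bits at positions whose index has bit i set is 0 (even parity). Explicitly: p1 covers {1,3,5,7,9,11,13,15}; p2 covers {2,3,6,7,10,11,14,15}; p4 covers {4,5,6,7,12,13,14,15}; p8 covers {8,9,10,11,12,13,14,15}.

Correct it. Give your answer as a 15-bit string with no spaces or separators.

000110100101000

s1 (pos 1,3,5,7,9,11,13,15): 0⊕0⊕0⊕1⊕0⊕0⊕0⊕0 = 1
s2 (pos 2,3,6,7,10,11,14,15): 0⊕0⊕0⊕1⊕1⊕0⊕0⊕0 = 0
s4 (pos 4,5,6,7,12,13,14,15): 1⊕0⊕0⊕1⊕1⊕0⊕0⊕0 = 1
s8 (pos 8,9,10,11,12,13,14,15): 0⊕0⊕1⊕0⊕1⊕0⊕0⊕0 = 0
Syndrome s8…s1 = 0101 → error at position 5.
Flip position 5: 000100100101000 → 000110100101000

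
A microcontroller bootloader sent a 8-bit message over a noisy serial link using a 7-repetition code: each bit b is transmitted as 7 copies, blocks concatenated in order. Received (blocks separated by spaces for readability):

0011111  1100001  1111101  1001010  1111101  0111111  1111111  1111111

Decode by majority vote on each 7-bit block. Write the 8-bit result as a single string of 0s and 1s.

10101111

Block 1 (0011111): 5 ones → 1
Block 2 (1100001): 3 ones → 0
Block 3 (1111101): 6 ones → 1
Block 4 (1001010): 3 ones → 0
Block 5 (1111101): 6 ones → 1
Block 6 (0111111): 6 ones → 1
Block 7 (1111111): 7 ones → 1
Block 8 (1111111): 7 ones → 1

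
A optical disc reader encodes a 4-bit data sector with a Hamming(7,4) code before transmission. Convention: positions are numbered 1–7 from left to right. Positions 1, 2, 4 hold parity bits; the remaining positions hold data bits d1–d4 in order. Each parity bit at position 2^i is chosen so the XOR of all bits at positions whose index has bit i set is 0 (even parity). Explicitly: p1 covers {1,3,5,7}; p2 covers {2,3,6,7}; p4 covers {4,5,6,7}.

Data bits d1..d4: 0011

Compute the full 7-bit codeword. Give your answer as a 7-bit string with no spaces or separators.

1000011

Place data at non-parity positions: p1 p2 0 p4 0 1 1
p1 (pos 1,3,5,7): XOR of data positions = 0⊕0⊕1 = 1
p2 (pos 2,3,6,7): XOR of data positions = 0⊕1⊕1 = 0
p4 (pos 4,5,6,7): XOR of data positions = 0⊕1⊕1 = 0
Codeword: 1000011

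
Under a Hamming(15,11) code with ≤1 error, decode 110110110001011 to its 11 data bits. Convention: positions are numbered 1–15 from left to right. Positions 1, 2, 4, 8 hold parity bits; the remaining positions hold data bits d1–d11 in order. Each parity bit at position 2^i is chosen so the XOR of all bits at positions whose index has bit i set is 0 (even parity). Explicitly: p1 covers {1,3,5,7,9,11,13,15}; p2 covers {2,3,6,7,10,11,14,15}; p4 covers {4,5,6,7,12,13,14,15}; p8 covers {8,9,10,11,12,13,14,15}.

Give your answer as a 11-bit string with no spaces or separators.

01010001011

s1 (pos 1,3,5,7,9,11,13,15): 1⊕0⊕1⊕1⊕0⊕0⊕0⊕1 = 0
s2 (pos 2,3,6,7,10,11,14,15): 1⊕0⊕0⊕1⊕0⊕0⊕1⊕1 = 0
s4 (pos 4,5,6,7,12,13,14,15): 1⊕1⊕0⊕1⊕1⊕0⊕1⊕1 = 0
s8 (pos 8,9,10,11,12,13,14,15): 1⊕0⊕0⊕0⊕1⊕0⊕1⊕1 = 0
Syndrome s8…s1 = 0000 → no error.
Read data bits from positions 3,5,6,7,9,10,11,12,13,14,15: 01010001011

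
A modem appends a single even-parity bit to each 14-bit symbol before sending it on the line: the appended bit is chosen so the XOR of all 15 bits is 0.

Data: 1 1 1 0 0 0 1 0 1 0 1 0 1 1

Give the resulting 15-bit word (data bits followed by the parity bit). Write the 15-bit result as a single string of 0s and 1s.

111000101010110

XOR of the 14 data bits: 1⊕1⊕1⊕0⊕0⊕0⊕1⊕0⊕1⊕0⊕1⊕0⊕1⊕1 = 0
Parity bit = 0 (so all 15 bits XOR to 0).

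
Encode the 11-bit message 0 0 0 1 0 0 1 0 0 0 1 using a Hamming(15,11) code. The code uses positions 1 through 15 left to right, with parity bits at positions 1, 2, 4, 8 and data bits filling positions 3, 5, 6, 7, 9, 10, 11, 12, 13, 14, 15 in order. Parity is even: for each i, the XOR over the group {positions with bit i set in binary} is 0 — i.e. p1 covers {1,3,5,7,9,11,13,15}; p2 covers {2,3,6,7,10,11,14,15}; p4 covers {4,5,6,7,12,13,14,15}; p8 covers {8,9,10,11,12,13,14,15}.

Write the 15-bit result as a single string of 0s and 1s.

110000100010001

Place data at non-parity positions: p1 p2 0 p4 0 0 1 p8 0 0 1 0 0 0 1
p1 (pos 1,3,5,7,9,11,13,15): XOR of data positions = 0⊕0⊕1⊕0⊕1⊕0⊕1 = 1
p2 (pos 2,3,6,7,10,11,14,15): XOR of data positions = 0⊕0⊕1⊕0⊕1⊕0⊕1 = 1
p4 (pos 4,5,6,7,12,13,14,15): XOR of data positions = 0⊕0⊕1⊕0⊕0⊕0⊕1 = 0
p8 (pos 8,9,10,11,12,13,14,15): XOR of data positions = 0⊕0⊕1⊕0⊕0⊕0⊕1 = 0
Codeword: 110000100010001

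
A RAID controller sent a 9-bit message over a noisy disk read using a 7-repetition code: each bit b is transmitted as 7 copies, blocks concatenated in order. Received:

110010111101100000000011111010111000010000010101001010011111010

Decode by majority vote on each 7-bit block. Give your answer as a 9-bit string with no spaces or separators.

Block 1 (1100101): 4 ones → 1
Block 2 (1110110): 5 ones → 1
Block 3 (0000000): 0 ones → 0
Block 4 (0111110): 5 ones → 1
Block 5 (1011100): 4 ones → 1
Block 6 (0010000): 1 one → 0
Block 7 (0101010): 3 ones → 0
Block 8 (0101001): 3 ones → 0
Block 9 (1111010): 5 ones → 1

110110001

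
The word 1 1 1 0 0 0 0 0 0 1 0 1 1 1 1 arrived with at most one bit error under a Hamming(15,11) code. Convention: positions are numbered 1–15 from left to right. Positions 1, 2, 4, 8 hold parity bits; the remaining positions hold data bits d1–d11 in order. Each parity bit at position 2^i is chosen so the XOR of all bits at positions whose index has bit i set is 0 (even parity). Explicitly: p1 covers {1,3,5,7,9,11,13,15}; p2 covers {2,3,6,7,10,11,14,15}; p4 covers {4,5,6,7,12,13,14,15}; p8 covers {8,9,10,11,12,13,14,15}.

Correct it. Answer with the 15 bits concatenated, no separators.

s1 (pos 1,3,5,7,9,11,13,15): 1⊕1⊕0⊕0⊕0⊕0⊕1⊕1 = 0
s2 (pos 2,3,6,7,10,11,14,15): 1⊕1⊕0⊕0⊕1⊕0⊕1⊕1 = 1
s4 (pos 4,5,6,7,12,13,14,15): 0⊕0⊕0⊕0⊕1⊕1⊕1⊕1 = 0
s8 (pos 8,9,10,11,12,13,14,15): 0⊕0⊕1⊕0⊕1⊕1⊕1⊕1 = 1
Syndrome s8…s1 = 1010 → error at position 10.
Flip position 10: 111000000101111 → 111000000001111

111000000001111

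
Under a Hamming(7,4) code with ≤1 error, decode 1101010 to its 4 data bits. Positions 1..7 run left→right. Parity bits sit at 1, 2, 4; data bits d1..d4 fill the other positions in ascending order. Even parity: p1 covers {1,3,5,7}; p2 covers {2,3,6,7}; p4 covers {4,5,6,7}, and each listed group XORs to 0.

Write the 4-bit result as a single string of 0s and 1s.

s1 (pos 1,3,5,7): 1⊕0⊕0⊕0 = 1
s2 (pos 2,3,6,7): 1⊕0⊕1⊕0 = 0
s4 (pos 4,5,6,7): 1⊕0⊕1⊕0 = 0
Syndrome s4…s1 = 001 → error at position 1.
Flip position 1: 1101010 → 0101010
Read data bits from positions 3,5,6,7: 0010

0010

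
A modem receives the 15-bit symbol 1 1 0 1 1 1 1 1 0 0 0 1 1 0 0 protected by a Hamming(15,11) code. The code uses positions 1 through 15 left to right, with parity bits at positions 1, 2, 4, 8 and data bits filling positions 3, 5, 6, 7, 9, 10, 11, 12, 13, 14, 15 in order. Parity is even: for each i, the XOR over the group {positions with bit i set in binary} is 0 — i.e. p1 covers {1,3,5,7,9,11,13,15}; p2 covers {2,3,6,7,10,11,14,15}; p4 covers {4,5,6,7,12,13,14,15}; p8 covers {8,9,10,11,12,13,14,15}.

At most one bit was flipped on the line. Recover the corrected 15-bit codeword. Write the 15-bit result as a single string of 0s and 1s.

s1 (pos 1,3,5,7,9,11,13,15): 1⊕0⊕1⊕1⊕0⊕0⊕1⊕0 = 0
s2 (pos 2,3,6,7,10,11,14,15): 1⊕0⊕1⊕1⊕0⊕0⊕0⊕0 = 1
s4 (pos 4,5,6,7,12,13,14,15): 1⊕1⊕1⊕1⊕1⊕1⊕0⊕0 = 0
s8 (pos 8,9,10,11,12,13,14,15): 1⊕0⊕0⊕0⊕1⊕1⊕0⊕0 = 1
Syndrome s8…s1 = 1010 → error at position 10.
Flip position 10: 110111110001100 → 110111110101100

110111110101100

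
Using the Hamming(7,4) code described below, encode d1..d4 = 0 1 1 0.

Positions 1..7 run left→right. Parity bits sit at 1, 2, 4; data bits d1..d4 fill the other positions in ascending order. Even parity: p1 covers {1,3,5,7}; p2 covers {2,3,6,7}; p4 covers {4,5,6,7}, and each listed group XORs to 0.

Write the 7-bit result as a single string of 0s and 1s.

1100110

Place data at non-parity positions: p1 p2 0 p4 1 1 0
p1 (pos 1,3,5,7): XOR of data positions = 0⊕1⊕0 = 1
p2 (pos 2,3,6,7): XOR of data positions = 0⊕1⊕0 = 1
p4 (pos 4,5,6,7): XOR of data positions = 1⊕1⊕0 = 0
Codeword: 1100110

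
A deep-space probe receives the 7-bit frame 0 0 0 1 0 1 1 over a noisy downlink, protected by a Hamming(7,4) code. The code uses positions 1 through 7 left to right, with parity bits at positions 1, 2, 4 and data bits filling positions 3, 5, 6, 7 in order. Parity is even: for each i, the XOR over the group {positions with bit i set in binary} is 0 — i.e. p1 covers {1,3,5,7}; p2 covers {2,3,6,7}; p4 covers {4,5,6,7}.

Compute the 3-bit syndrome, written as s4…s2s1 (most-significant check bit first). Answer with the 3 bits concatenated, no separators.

s1 (pos 1,3,5,7): 0⊕0⊕0⊕1 = 1
s2 (pos 2,3,6,7): 0⊕0⊕1⊕1 = 0
s4 (pos 4,5,6,7): 1⊕0⊕1⊕1 = 1
Syndrome s4…s1 = 101 → error at position 5.

101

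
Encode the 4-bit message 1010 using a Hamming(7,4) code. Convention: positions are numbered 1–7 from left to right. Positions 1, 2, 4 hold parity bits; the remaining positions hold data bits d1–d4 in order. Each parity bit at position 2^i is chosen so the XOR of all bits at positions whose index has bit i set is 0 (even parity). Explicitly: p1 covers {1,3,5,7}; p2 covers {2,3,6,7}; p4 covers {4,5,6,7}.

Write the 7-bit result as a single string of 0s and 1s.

Place data at non-parity positions: p1 p2 1 p4 0 1 0
p1 (pos 1,3,5,7): XOR of data positions = 1⊕0⊕0 = 1
p2 (pos 2,3,6,7): XOR of data positions = 1⊕1⊕0 = 0
p4 (pos 4,5,6,7): XOR of data positions = 0⊕1⊕0 = 1
Codeword: 1011010

1011010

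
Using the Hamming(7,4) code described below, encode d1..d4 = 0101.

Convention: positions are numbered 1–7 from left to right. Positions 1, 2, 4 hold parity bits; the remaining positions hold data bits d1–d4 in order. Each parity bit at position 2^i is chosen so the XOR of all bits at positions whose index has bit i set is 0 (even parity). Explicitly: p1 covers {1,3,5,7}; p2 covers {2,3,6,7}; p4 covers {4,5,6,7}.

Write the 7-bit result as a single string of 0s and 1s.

Place data at non-parity positions: p1 p2 0 p4 1 0 1
p1 (pos 1,3,5,7): XOR of data positions = 0⊕1⊕1 = 0
p2 (pos 2,3,6,7): XOR of data positions = 0⊕0⊕1 = 1
p4 (pos 4,5,6,7): XOR of data positions = 1⊕0⊕1 = 0
Codeword: 0100101

0100101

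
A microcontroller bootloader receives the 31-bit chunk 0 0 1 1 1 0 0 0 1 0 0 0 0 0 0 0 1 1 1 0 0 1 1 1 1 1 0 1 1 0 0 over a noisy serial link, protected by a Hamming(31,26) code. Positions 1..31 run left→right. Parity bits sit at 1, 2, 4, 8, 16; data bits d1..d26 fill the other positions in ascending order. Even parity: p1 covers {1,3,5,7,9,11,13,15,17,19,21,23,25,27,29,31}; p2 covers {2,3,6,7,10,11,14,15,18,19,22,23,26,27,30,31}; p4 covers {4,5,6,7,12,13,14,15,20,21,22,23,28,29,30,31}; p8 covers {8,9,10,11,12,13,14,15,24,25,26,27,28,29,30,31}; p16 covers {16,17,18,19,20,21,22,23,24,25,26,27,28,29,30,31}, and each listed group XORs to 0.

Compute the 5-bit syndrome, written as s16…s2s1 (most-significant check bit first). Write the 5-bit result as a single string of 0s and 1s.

00000

s1 (pos 1,3,5,7,9,11,13,15,17,19,21,23,25,27,29,31): 0⊕1⊕1⊕0⊕1⊕0⊕0⊕0⊕1⊕1⊕0⊕1⊕1⊕0⊕1⊕0 = 0
s2 (pos 2,3,6,7,10,11,14,15,18,19,22,23,26,27,30,31): 0⊕1⊕0⊕0⊕0⊕0⊕0⊕0⊕1⊕1⊕1⊕1⊕1⊕0⊕0⊕0 = 0
s4 (pos 4,5,6,7,12,13,14,15,20,21,22,23,28,29,30,31): 1⊕1⊕0⊕0⊕0⊕0⊕0⊕0⊕0⊕0⊕1⊕1⊕1⊕1⊕0⊕0 = 0
s8 (pos 8,9,10,11,12,13,14,15,24,25,26,27,28,29,30,31): 0⊕1⊕0⊕0⊕0⊕0⊕0⊕0⊕1⊕1⊕1⊕0⊕1⊕1⊕0⊕0 = 0
s16 (pos 16,17,18,19,20,21,22,23,24,25,26,27,28,29,30,31): 0⊕1⊕1⊕1⊕0⊕0⊕1⊕1⊕1⊕1⊕1⊕0⊕1⊕1⊕0⊕0 = 0
Syndrome s16…s1 = 00000 → no error.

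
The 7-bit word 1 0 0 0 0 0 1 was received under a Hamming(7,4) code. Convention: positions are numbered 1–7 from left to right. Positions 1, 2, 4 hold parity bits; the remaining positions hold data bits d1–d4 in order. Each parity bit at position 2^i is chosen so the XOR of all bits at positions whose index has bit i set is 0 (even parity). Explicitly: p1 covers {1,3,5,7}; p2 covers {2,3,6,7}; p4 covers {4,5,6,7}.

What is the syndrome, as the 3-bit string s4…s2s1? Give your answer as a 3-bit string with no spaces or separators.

110

s1 (pos 1,3,5,7): 1⊕0⊕0⊕1 = 0
s2 (pos 2,3,6,7): 0⊕0⊕0⊕1 = 1
s4 (pos 4,5,6,7): 0⊕0⊕0⊕1 = 1
Syndrome s4…s1 = 110 → error at position 6.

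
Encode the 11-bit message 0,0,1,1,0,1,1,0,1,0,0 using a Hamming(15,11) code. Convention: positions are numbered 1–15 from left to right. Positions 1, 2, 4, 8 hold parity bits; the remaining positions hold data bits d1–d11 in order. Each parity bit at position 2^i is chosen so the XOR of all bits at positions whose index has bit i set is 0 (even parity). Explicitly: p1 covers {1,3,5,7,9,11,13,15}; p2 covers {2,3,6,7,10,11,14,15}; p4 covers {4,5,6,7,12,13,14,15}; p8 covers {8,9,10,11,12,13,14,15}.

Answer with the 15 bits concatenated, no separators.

100101110110100

Place data at non-parity positions: p1 p2 0 p4 0 1 1 p8 0 1 1 0 1 0 0
p1 (pos 1,3,5,7,9,11,13,15): XOR of data positions = 0⊕0⊕1⊕0⊕1⊕1⊕0 = 1
p2 (pos 2,3,6,7,10,11,14,15): XOR of data positions = 0⊕1⊕1⊕1⊕1⊕0⊕0 = 0
p4 (pos 4,5,6,7,12,13,14,15): XOR of data positions = 0⊕1⊕1⊕0⊕1⊕0⊕0 = 1
p8 (pos 8,9,10,11,12,13,14,15): XOR of data positions = 0⊕1⊕1⊕0⊕1⊕0⊕0 = 1
Codeword: 100101110110100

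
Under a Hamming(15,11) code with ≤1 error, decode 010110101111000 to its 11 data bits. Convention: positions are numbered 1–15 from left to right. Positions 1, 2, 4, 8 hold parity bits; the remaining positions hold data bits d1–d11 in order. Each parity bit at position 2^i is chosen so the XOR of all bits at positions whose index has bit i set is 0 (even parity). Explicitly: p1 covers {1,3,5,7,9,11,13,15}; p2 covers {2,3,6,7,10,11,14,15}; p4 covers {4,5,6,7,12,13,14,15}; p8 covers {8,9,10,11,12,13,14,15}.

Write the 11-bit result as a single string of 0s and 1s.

s1 (pos 1,3,5,7,9,11,13,15): 0⊕0⊕1⊕1⊕1⊕1⊕0⊕0 = 0
s2 (pos 2,3,6,7,10,11,14,15): 1⊕0⊕0⊕1⊕1⊕1⊕0⊕0 = 0
s4 (pos 4,5,6,7,12,13,14,15): 1⊕1⊕0⊕1⊕1⊕0⊕0⊕0 = 0
s8 (pos 8,9,10,11,12,13,14,15): 0⊕1⊕1⊕1⊕1⊕0⊕0⊕0 = 0
Syndrome s8…s1 = 0000 → no error.
Read data bits from positions 3,5,6,7,9,10,11,12,13,14,15: 01011111000

01011111000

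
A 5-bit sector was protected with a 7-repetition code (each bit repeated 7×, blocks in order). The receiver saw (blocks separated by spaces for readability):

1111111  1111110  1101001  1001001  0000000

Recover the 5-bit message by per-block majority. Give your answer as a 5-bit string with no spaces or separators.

Block 1 (1111111): 7 ones → 1
Block 2 (1111110): 6 ones → 1
Block 3 (1101001): 4 ones → 1
Block 4 (1001001): 3 ones → 0
Block 5 (0000000): 0 ones → 0

11100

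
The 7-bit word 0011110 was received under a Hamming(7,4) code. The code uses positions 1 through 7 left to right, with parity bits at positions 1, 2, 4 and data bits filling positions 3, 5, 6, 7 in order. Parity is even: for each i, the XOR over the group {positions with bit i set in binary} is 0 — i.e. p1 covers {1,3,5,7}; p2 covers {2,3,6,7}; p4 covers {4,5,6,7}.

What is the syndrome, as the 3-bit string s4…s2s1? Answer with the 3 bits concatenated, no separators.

s1 (pos 1,3,5,7): 0⊕1⊕1⊕0 = 0
s2 (pos 2,3,6,7): 0⊕1⊕1⊕0 = 0
s4 (pos 4,5,6,7): 1⊕1⊕1⊕0 = 1
Syndrome s4…s1 = 100 → error at position 4.

100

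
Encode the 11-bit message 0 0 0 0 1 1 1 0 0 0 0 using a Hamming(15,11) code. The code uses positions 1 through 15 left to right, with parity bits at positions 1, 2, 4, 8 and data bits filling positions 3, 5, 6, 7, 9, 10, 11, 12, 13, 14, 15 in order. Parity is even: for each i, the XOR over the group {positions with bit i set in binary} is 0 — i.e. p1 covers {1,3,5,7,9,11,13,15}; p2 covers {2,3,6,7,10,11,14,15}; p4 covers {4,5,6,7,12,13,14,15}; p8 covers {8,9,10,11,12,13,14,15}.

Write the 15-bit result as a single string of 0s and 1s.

Place data at non-parity positions: p1 p2 0 p4 0 0 0 p8 1 1 1 0 0 0 0
p1 (pos 1,3,5,7,9,11,13,15): XOR of data positions = 0⊕0⊕0⊕1⊕1⊕0⊕0 = 0
p2 (pos 2,3,6,7,10,11,14,15): XOR of data positions = 0⊕0⊕0⊕1⊕1⊕0⊕0 = 0
p4 (pos 4,5,6,7,12,13,14,15): XOR of data positions = 0⊕0⊕0⊕0⊕0⊕0⊕0 = 0
p8 (pos 8,9,10,11,12,13,14,15): XOR of data positions = 1⊕1⊕1⊕0⊕0⊕0⊕0 = 1
Codeword: 000000011110000

000000011110000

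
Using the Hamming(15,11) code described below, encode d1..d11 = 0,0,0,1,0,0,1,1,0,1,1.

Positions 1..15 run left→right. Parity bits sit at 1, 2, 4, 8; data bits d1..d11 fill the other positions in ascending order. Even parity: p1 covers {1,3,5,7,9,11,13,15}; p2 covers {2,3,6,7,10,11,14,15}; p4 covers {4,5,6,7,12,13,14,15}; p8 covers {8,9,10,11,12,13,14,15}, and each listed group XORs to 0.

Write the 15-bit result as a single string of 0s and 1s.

Place data at non-parity positions: p1 p2 0 p4 0 0 1 p8 0 0 1 1 0 1 1
p1 (pos 1,3,5,7,9,11,13,15): XOR of data positions = 0⊕0⊕1⊕0⊕1⊕0⊕1 = 1
p2 (pos 2,3,6,7,10,11,14,15): XOR of data positions = 0⊕0⊕1⊕0⊕1⊕1⊕1 = 0
p4 (pos 4,5,6,7,12,13,14,15): XOR of data positions = 0⊕0⊕1⊕1⊕0⊕1⊕1 = 0
p8 (pos 8,9,10,11,12,13,14,15): XOR of data positions = 0⊕0⊕1⊕1⊕0⊕1⊕1 = 0
Codeword: 100000100011011

100000100011011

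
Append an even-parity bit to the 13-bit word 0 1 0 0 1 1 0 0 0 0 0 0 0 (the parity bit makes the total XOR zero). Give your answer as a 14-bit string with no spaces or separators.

01001100000001

XOR of the 13 data bits: 0⊕1⊕0⊕0⊕1⊕1⊕0⊕0⊕0⊕0⊕0⊕0⊕0 = 1
Parity bit = 1 (so all 14 bits XOR to 0).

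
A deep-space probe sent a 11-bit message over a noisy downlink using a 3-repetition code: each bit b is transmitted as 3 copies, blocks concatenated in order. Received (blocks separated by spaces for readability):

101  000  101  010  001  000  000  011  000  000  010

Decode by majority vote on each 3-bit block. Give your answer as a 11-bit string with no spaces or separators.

Block 1 (101): 2 ones → 1
Block 2 (000): 0 ones → 0
Block 3 (101): 2 ones → 1
Block 4 (010): 1 one → 0
Block 5 (001): 1 one → 0
Block 6 (000): 0 ones → 0
Block 7 (000): 0 ones → 0
Block 8 (011): 2 ones → 1
Block 9 (000): 0 ones → 0
Block 10 (000): 0 ones → 0
Block 11 (010): 1 one → 0

10100001000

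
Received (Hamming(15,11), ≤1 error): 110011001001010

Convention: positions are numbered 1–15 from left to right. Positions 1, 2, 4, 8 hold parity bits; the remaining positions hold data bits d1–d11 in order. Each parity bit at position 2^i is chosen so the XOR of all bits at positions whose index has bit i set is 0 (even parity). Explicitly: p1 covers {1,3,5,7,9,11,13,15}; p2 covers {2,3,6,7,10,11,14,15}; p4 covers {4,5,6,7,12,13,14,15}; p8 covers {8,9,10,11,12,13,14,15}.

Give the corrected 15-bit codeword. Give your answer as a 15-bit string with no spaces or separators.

s1 (pos 1,3,5,7,9,11,13,15): 1⊕0⊕1⊕0⊕1⊕0⊕0⊕0 = 1
s2 (pos 2,3,6,7,10,11,14,15): 1⊕0⊕1⊕0⊕0⊕0⊕1⊕0 = 1
s4 (pos 4,5,6,7,12,13,14,15): 0⊕1⊕1⊕0⊕1⊕0⊕1⊕0 = 0
s8 (pos 8,9,10,11,12,13,14,15): 0⊕1⊕0⊕0⊕1⊕0⊕1⊕0 = 1
Syndrome s8…s1 = 1011 → error at position 11.
Flip position 11: 110011001001010 → 110011001011010

110011001011010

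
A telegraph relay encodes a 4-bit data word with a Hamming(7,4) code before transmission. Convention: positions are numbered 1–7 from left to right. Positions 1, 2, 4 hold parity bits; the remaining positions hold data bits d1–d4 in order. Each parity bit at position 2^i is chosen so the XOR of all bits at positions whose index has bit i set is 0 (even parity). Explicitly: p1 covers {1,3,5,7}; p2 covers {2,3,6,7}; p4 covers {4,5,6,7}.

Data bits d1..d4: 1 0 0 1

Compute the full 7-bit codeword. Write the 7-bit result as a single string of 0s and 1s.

0011001

Place data at non-parity positions: p1 p2 1 p4 0 0 1
p1 (pos 1,3,5,7): XOR of data positions = 1⊕0⊕1 = 0
p2 (pos 2,3,6,7): XOR of data positions = 1⊕0⊕1 = 0
p4 (pos 4,5,6,7): XOR of data positions = 0⊕0⊕1 = 1
Codeword: 0011001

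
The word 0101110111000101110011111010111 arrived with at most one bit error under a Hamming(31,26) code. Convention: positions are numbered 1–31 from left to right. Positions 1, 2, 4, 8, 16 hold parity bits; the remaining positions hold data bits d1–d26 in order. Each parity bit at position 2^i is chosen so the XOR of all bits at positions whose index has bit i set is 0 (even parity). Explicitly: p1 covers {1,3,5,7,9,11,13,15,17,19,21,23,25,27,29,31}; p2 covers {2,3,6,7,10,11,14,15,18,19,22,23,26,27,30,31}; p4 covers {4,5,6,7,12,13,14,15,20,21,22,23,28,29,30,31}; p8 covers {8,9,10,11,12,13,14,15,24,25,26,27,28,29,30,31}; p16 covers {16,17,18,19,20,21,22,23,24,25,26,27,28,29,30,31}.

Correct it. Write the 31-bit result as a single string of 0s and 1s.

1101110111000101110011111010111

s1 (pos 1,3,5,7,9,11,13,15,17,19,21,23,25,27,29,31): 0⊕0⊕1⊕0⊕1⊕0⊕0⊕0⊕1⊕0⊕1⊕1⊕1⊕1⊕1⊕1 = 1
s2 (pos 2,3,6,7,10,11,14,15,18,19,22,23,26,27,30,31): 1⊕0⊕1⊕0⊕1⊕0⊕1⊕0⊕1⊕0⊕1⊕1⊕0⊕1⊕1⊕1 = 0
s4 (pos 4,5,6,7,12,13,14,15,20,21,22,23,28,29,30,31): 1⊕1⊕1⊕0⊕0⊕0⊕1⊕0⊕0⊕1⊕1⊕1⊕0⊕1⊕1⊕1 = 0
s8 (pos 8,9,10,11,12,13,14,15,24,25,26,27,28,29,30,31): 1⊕1⊕1⊕0⊕0⊕0⊕1⊕0⊕1⊕1⊕0⊕1⊕0⊕1⊕1⊕1 = 0
s16 (pos 16,17,18,19,20,21,22,23,24,25,26,27,28,29,30,31): 1⊕1⊕1⊕0⊕0⊕1⊕1⊕1⊕1⊕1⊕0⊕1⊕0⊕1⊕1⊕1 = 0
Syndrome s16…s1 = 00001 → error at position 1.
Flip position 1: 0101110111000101110011111010111 → 1101110111000101110011111010111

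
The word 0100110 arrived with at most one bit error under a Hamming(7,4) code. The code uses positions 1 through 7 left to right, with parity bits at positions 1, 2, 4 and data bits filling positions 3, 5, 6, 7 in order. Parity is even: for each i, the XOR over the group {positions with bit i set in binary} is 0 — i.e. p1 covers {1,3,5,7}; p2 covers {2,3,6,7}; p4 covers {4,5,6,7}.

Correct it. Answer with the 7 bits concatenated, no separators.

1100110

s1 (pos 1,3,5,7): 0⊕0⊕1⊕0 = 1
s2 (pos 2,3,6,7): 1⊕0⊕1⊕0 = 0
s4 (pos 4,5,6,7): 0⊕1⊕1⊕0 = 0
Syndrome s4…s1 = 001 → error at position 1.
Flip position 1: 0100110 → 1100110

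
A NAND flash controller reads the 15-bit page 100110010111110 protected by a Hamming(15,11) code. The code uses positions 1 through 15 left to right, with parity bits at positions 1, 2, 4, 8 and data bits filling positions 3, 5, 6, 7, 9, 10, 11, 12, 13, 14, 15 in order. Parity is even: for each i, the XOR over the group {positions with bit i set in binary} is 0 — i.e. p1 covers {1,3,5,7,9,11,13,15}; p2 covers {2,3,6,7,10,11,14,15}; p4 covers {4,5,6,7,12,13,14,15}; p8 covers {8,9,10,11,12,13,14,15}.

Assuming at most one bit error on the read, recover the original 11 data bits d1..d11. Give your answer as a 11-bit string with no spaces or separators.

s1 (pos 1,3,5,7,9,11,13,15): 1⊕0⊕1⊕0⊕0⊕1⊕1⊕0 = 0
s2 (pos 2,3,6,7,10,11,14,15): 0⊕0⊕0⊕0⊕1⊕1⊕1⊕0 = 1
s4 (pos 4,5,6,7,12,13,14,15): 1⊕1⊕0⊕0⊕1⊕1⊕1⊕0 = 1
s8 (pos 8,9,10,11,12,13,14,15): 1⊕0⊕1⊕1⊕1⊕1⊕1⊕0 = 0
Syndrome s8…s1 = 0110 → error at position 6.
Flip position 6: 100110010111110 → 100111010111110
Read data bits from positions 3,5,6,7,9,10,11,12,13,14,15: 01100111110

01100111110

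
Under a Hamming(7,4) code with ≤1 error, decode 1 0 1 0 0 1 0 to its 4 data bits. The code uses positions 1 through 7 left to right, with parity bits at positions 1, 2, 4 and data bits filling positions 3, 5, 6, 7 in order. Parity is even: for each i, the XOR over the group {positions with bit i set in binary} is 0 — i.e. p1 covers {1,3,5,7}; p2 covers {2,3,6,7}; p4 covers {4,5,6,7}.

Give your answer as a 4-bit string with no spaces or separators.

1010

s1 (pos 1,3,5,7): 1⊕1⊕0⊕0 = 0
s2 (pos 2,3,6,7): 0⊕1⊕1⊕0 = 0
s4 (pos 4,5,6,7): 0⊕0⊕1⊕0 = 1
Syndrome s4…s1 = 100 → error at position 4.
Flip position 4: 1010010 → 1011010
Read data bits from positions 3,5,6,7: 1010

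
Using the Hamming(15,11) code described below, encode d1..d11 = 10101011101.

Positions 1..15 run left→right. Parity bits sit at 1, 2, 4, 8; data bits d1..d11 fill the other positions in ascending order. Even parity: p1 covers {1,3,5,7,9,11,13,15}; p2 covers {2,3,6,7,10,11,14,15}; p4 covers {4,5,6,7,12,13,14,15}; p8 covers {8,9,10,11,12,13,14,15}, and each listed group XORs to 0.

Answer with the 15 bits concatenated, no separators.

101001011011101

Place data at non-parity positions: p1 p2 1 p4 0 1 0 p8 1 0 1 1 1 0 1
p1 (pos 1,3,5,7,9,11,13,15): XOR of data positions = 1⊕0⊕0⊕1⊕1⊕1⊕1 = 1
p2 (pos 2,3,6,7,10,11,14,15): XOR of data positions = 1⊕1⊕0⊕0⊕1⊕0⊕1 = 0
p4 (pos 4,5,6,7,12,13,14,15): XOR of data positions = 0⊕1⊕0⊕1⊕1⊕0⊕1 = 0
p8 (pos 8,9,10,11,12,13,14,15): XOR of data positions = 1⊕0⊕1⊕1⊕1⊕0⊕1 = 1
Codeword: 101001011011101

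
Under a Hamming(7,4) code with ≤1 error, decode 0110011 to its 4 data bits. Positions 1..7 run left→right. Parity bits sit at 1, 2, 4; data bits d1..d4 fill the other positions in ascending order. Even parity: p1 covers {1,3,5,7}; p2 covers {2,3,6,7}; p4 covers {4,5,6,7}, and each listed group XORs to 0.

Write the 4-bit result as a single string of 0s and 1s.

1011

s1 (pos 1,3,5,7): 0⊕1⊕0⊕1 = 0
s2 (pos 2,3,6,7): 1⊕1⊕1⊕1 = 0
s4 (pos 4,5,6,7): 0⊕0⊕1⊕1 = 0
Syndrome s4…s1 = 000 → no error.
Read data bits from positions 3,5,6,7: 1011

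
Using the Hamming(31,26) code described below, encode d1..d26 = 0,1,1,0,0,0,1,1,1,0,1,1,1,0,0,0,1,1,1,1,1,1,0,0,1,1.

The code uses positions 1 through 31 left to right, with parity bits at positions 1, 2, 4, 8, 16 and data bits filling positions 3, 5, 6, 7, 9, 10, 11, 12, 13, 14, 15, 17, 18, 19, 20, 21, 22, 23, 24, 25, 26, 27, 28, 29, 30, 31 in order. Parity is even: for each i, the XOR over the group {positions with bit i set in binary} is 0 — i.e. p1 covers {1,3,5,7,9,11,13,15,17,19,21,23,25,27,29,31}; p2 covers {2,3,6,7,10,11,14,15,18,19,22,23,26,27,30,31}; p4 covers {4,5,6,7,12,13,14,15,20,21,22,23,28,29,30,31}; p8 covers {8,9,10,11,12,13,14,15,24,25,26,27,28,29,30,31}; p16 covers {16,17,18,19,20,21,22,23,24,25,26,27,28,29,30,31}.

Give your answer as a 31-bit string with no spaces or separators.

Place data at non-parity positions: p1 p2 0 p4 1 1 0 p8 0 0 1 1 1 0 1 p16 1 1 0 0 0 1 1 1 1 1 1 0 0 1 1
p1 (pos 1,3,5,7,9,11,13,15,17,19,21,23,25,27,29,31): XOR of data positions = 0⊕1⊕0⊕0⊕1⊕1⊕1⊕1⊕0⊕0⊕1⊕1⊕1⊕0⊕1 = 1
p2 (pos 2,3,6,7,10,11,14,15,18,19,22,23,26,27,30,31): XOR of data positions = 0⊕1⊕0⊕0⊕1⊕0⊕1⊕1⊕0⊕1⊕1⊕1⊕1⊕1⊕1 = 0
p4 (pos 4,5,6,7,12,13,14,15,20,21,22,23,28,29,30,31): XOR of data positions = 1⊕1⊕0⊕1⊕1⊕0⊕1⊕0⊕0⊕1⊕1⊕0⊕0⊕1⊕1 = 1
p8 (pos 8,9,10,11,12,13,14,15,24,25,26,27,28,29,30,31): XOR of data positions = 0⊕0⊕1⊕1⊕1⊕0⊕1⊕1⊕1⊕1⊕1⊕0⊕0⊕1⊕1 = 0
p16 (pos 16,17,18,19,20,21,22,23,24,25,26,27,28,29,30,31): XOR of data positions = 1⊕1⊕0⊕0⊕0⊕1⊕1⊕1⊕1⊕1⊕1⊕0⊕0⊕1⊕1 = 0
Codeword: 1001110000111010110001111110011

1001110000111010110001111110011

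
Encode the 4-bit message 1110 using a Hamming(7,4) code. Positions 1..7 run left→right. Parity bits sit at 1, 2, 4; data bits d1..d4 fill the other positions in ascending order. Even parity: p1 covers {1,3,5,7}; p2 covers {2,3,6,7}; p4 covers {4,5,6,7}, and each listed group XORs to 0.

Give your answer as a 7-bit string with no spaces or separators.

0010110

Place data at non-parity positions: p1 p2 1 p4 1 1 0
p1 (pos 1,3,5,7): XOR of data positions = 1⊕1⊕0 = 0
p2 (pos 2,3,6,7): XOR of data positions = 1⊕1⊕0 = 0
p4 (pos 4,5,6,7): XOR of data positions = 1⊕1⊕0 = 0
Codeword: 0010110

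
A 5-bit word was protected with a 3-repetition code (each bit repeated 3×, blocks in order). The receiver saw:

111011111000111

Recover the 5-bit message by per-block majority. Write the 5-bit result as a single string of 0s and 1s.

11101

Block 1 (111): 3 ones → 1
Block 2 (011): 2 ones → 1
Block 3 (111): 3 ones → 1
Block 4 (000): 0 ones → 0
Block 5 (111): 3 ones → 1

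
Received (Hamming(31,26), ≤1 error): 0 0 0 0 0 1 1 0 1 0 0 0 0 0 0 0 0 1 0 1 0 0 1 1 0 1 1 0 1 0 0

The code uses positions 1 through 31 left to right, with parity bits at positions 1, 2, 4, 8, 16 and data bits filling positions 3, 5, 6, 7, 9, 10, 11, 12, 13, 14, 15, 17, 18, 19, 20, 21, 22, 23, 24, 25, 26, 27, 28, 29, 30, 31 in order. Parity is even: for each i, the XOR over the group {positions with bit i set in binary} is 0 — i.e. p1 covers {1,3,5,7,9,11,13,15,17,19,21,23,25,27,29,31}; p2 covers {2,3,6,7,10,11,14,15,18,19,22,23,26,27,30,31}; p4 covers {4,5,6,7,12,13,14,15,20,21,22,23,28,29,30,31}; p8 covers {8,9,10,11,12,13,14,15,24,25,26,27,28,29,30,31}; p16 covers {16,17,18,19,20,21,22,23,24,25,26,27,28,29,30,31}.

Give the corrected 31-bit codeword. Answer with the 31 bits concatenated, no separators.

0000011010000000010100110110000

s1 (pos 1,3,5,7,9,11,13,15,17,19,21,23,25,27,29,31): 0⊕0⊕0⊕1⊕1⊕0⊕0⊕0⊕0⊕0⊕0⊕1⊕0⊕1⊕1⊕0 = 1
s2 (pos 2,3,6,7,10,11,14,15,18,19,22,23,26,27,30,31): 0⊕0⊕1⊕1⊕0⊕0⊕0⊕0⊕1⊕0⊕0⊕1⊕1⊕1⊕0⊕0 = 0
s4 (pos 4,5,6,7,12,13,14,15,20,21,22,23,28,29,30,31): 0⊕0⊕1⊕1⊕0⊕0⊕0⊕0⊕1⊕0⊕0⊕1⊕0⊕1⊕0⊕0 = 1
s8 (pos 8,9,10,11,12,13,14,15,24,25,26,27,28,29,30,31): 0⊕1⊕0⊕0⊕0⊕0⊕0⊕0⊕1⊕0⊕1⊕1⊕0⊕1⊕0⊕0 = 1
s16 (pos 16,17,18,19,20,21,22,23,24,25,26,27,28,29,30,31): 0⊕0⊕1⊕0⊕1⊕0⊕0⊕1⊕1⊕0⊕1⊕1⊕0⊕1⊕0⊕0 = 1
Syndrome s16…s1 = 11101 → error at position 29.
Flip position 29: 0000011010000000010100110110100 → 0000011010000000010100110110000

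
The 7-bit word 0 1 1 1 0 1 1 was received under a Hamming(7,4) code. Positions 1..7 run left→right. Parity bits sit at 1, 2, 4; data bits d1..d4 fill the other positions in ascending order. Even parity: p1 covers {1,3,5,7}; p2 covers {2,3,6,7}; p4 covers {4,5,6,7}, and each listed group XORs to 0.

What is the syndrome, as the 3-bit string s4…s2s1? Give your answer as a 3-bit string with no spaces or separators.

s1 (pos 1,3,5,7): 0⊕1⊕0⊕1 = 0
s2 (pos 2,3,6,7): 1⊕1⊕1⊕1 = 0
s4 (pos 4,5,6,7): 1⊕0⊕1⊕1 = 1
Syndrome s4…s1 = 100 → error at position 4.

100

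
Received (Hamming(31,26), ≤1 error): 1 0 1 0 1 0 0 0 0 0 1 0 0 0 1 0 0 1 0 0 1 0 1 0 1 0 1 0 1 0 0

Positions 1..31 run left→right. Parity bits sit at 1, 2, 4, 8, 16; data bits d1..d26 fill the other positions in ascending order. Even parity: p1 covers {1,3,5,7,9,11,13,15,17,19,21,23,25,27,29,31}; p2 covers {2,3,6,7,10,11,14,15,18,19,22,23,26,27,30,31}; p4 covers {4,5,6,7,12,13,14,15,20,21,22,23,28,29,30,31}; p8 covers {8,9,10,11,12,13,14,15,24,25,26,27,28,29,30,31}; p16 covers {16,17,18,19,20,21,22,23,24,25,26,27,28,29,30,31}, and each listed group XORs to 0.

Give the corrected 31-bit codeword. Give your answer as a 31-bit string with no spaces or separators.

s1 (pos 1,3,5,7,9,11,13,15,17,19,21,23,25,27,29,31): 1⊕1⊕1⊕0⊕0⊕1⊕0⊕1⊕0⊕0⊕1⊕1⊕1⊕1⊕1⊕0 = 0
s2 (pos 2,3,6,7,10,11,14,15,18,19,22,23,26,27,30,31): 0⊕1⊕0⊕0⊕0⊕1⊕0⊕1⊕1⊕0⊕0⊕1⊕0⊕1⊕0⊕0 = 0
s4 (pos 4,5,6,7,12,13,14,15,20,21,22,23,28,29,30,31): 0⊕1⊕0⊕0⊕0⊕0⊕0⊕1⊕0⊕1⊕0⊕1⊕0⊕1⊕0⊕0 = 1
s8 (pos 8,9,10,11,12,13,14,15,24,25,26,27,28,29,30,31): 0⊕0⊕0⊕1⊕0⊕0⊕0⊕1⊕0⊕1⊕0⊕1⊕0⊕1⊕0⊕0 = 1
s16 (pos 16,17,18,19,20,21,22,23,24,25,26,27,28,29,30,31): 0⊕0⊕1⊕0⊕0⊕1⊕0⊕1⊕0⊕1⊕0⊕1⊕0⊕1⊕0⊕0 = 0
Syndrome s16…s1 = 01100 → error at position 12.
Flip position 12: 1010100000100010010010101010100 → 1010100000110010010010101010100

1010100000110010010010101010100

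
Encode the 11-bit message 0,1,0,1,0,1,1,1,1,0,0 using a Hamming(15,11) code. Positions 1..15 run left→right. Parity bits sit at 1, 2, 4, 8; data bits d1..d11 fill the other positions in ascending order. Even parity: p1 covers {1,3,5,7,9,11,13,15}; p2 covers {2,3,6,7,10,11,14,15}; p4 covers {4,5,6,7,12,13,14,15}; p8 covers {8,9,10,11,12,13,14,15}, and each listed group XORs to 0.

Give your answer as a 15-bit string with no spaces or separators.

010010100111100

Place data at non-parity positions: p1 p2 0 p4 1 0 1 p8 0 1 1 1 1 0 0
p1 (pos 1,3,5,7,9,11,13,15): XOR of data positions = 0⊕1⊕1⊕0⊕1⊕1⊕0 = 0
p2 (pos 2,3,6,7,10,11,14,15): XOR of data positions = 0⊕0⊕1⊕1⊕1⊕0⊕0 = 1
p4 (pos 4,5,6,7,12,13,14,15): XOR of data positions = 1⊕0⊕1⊕1⊕1⊕0⊕0 = 0
p8 (pos 8,9,10,11,12,13,14,15): XOR of data positions = 0⊕1⊕1⊕1⊕1⊕0⊕0 = 0
Codeword: 010010100111100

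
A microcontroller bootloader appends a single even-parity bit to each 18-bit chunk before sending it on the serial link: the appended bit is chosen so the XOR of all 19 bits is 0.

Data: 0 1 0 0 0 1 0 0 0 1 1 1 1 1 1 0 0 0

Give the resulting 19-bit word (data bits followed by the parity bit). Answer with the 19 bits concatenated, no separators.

0100010001111110000

XOR of the 18 data bits: 0⊕1⊕0⊕0⊕0⊕1⊕0⊕0⊕0⊕1⊕1⊕1⊕1⊕1⊕1⊕0⊕0⊕0 = 0
Parity bit = 0 (so all 19 bits XOR to 0).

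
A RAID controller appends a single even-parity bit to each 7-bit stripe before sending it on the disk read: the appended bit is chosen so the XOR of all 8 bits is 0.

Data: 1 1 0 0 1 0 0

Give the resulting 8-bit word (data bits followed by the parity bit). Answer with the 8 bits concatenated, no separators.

11001001

XOR of the 7 data bits: 1⊕1⊕0⊕0⊕1⊕0⊕0 = 1
Parity bit = 1 (so all 8 bits XOR to 0).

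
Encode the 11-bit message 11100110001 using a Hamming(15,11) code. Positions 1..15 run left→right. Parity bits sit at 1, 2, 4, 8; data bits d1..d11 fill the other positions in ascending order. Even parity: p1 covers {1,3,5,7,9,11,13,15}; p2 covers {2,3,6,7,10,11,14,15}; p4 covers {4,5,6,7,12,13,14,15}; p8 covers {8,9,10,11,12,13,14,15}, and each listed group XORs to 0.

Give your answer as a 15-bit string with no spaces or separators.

011111010110001

Place data at non-parity positions: p1 p2 1 p4 1 1 0 p8 0 1 1 0 0 0 1
p1 (pos 1,3,5,7,9,11,13,15): XOR of data positions = 1⊕1⊕0⊕0⊕1⊕0⊕1 = 0
p2 (pos 2,3,6,7,10,11,14,15): XOR of data positions = 1⊕1⊕0⊕1⊕1⊕0⊕1 = 1
p4 (pos 4,5,6,7,12,13,14,15): XOR of data positions = 1⊕1⊕0⊕0⊕0⊕0⊕1 = 1
p8 (pos 8,9,10,11,12,13,14,15): XOR of data positions = 0⊕1⊕1⊕0⊕0⊕0⊕1 = 1
Codeword: 011111010110001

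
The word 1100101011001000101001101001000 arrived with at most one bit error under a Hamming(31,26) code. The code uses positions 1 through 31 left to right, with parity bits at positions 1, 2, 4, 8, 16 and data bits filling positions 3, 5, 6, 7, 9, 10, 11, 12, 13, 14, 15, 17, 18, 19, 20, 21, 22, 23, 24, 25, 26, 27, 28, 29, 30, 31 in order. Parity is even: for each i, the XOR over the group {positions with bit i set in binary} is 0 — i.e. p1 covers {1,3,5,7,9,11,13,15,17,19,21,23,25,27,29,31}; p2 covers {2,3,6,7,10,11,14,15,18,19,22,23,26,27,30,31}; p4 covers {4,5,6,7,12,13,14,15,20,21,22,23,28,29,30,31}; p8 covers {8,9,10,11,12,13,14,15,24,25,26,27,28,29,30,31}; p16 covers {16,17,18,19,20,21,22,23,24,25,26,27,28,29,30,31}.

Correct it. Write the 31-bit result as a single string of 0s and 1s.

s1 (pos 1,3,5,7,9,11,13,15,17,19,21,23,25,27,29,31): 1⊕0⊕1⊕1⊕1⊕0⊕1⊕0⊕1⊕1⊕0⊕1⊕1⊕0⊕0⊕0 = 1
s2 (pos 2,3,6,7,10,11,14,15,18,19,22,23,26,27,30,31): 1⊕0⊕0⊕1⊕1⊕0⊕0⊕0⊕0⊕1⊕1⊕1⊕0⊕0⊕0⊕0 = 0
s4 (pos 4,5,6,7,12,13,14,15,20,21,22,23,28,29,30,31): 0⊕1⊕0⊕1⊕0⊕1⊕0⊕0⊕0⊕0⊕1⊕1⊕1⊕0⊕0⊕0 = 0
s8 (pos 8,9,10,11,12,13,14,15,24,25,26,27,28,29,30,31): 0⊕1⊕1⊕0⊕0⊕1⊕0⊕0⊕0⊕1⊕0⊕0⊕1⊕0⊕0⊕0 = 1
s16 (pos 16,17,18,19,20,21,22,23,24,25,26,27,28,29,30,31): 0⊕1⊕0⊕1⊕0⊕0⊕1⊕1⊕0⊕1⊕0⊕0⊕1⊕0⊕0⊕0 = 0
Syndrome s16…s1 = 01001 → error at position 9.
Flip position 9: 1100101011001000101001101001000 → 1100101001001000101001101001000

1100101001001000101001101001000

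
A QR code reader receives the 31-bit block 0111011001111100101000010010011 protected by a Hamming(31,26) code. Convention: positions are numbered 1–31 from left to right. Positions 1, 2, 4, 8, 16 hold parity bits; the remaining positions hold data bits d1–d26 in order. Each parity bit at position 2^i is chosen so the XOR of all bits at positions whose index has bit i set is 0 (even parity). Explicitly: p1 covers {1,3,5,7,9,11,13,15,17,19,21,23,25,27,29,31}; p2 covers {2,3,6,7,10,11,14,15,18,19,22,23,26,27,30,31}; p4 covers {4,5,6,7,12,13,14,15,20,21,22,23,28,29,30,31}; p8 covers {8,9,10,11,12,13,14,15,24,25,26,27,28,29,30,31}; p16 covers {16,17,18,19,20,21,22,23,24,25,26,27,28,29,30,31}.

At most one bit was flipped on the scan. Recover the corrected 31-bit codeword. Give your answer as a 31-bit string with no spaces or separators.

0111011000111100101000010010011

s1 (pos 1,3,5,7,9,11,13,15,17,19,21,23,25,27,29,31): 0⊕1⊕0⊕1⊕0⊕1⊕1⊕0⊕1⊕1⊕0⊕0⊕0⊕1⊕0⊕1 = 0
s2 (pos 2,3,6,7,10,11,14,15,18,19,22,23,26,27,30,31): 1⊕1⊕1⊕1⊕1⊕1⊕1⊕0⊕0⊕1⊕0⊕0⊕0⊕1⊕1⊕1 = 1
s4 (pos 4,5,6,7,12,13,14,15,20,21,22,23,28,29,30,31): 1⊕0⊕1⊕1⊕1⊕1⊕1⊕0⊕0⊕0⊕0⊕0⊕0⊕0⊕1⊕1 = 0
s8 (pos 8,9,10,11,12,13,14,15,24,25,26,27,28,29,30,31): 0⊕0⊕1⊕1⊕1⊕1⊕1⊕0⊕1⊕0⊕0⊕1⊕0⊕0⊕1⊕1 = 1
s16 (pos 16,17,18,19,20,21,22,23,24,25,26,27,28,29,30,31): 0⊕1⊕0⊕1⊕0⊕0⊕0⊕0⊕1⊕0⊕0⊕1⊕0⊕0⊕1⊕1 = 0
Syndrome s16…s1 = 01010 → error at position 10.
Flip position 10: 0111011001111100101000010010011 → 0111011000111100101000010010011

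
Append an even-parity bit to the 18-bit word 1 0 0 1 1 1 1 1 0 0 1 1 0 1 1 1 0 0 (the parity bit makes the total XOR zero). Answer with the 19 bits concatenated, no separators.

XOR of the 18 data bits: 1⊕0⊕0⊕1⊕1⊕1⊕1⊕1⊕0⊕0⊕1⊕1⊕0⊕1⊕1⊕1⊕0⊕0 = 1
Parity bit = 1 (so all 19 bits XOR to 0).

1001111100110111001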